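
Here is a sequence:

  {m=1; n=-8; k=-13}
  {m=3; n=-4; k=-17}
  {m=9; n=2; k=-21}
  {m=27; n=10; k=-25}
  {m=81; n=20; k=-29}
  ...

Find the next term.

{m=243; n=32; k=-33}

M — ×3 each step: 1, 3, 9, 27, 81 → 243.
N goes -8, -4, 2, 10, 20 → 32 (differences are 4, 6, 8, … (increasing by 2 each time)).
K: −4 each step; -13, -17, -21, -25, -29 → -33.
Putting it together: {m=243; n=32; k=-33}.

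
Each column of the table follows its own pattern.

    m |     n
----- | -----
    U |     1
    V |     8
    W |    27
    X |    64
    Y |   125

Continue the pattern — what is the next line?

Z  216

Column m: letters move forward 1 place in the alphabet, so U, V, W, X, Y → Z.
For the column n, perfect cubes: 1³, 2³, 3³, …: 1, 8, 27, 64, 125 → 216.
Putting it together: Z  216.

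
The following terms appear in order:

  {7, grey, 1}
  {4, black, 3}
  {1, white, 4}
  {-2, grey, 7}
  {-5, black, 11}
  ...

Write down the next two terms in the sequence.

First value — −3 each step: 7, 4, 1, -2, -5 → -8 → -11.
Shade: grey, black, white, grey, black → white → grey (repeats grey → black → white).
For the third value, each term is the sum of the two before it: 1, 3, 4, 7, 11 → 18 → 29.
Putting the parts together: {-8, white, 18} and then {-11, grey, 29}.

{-8, white, 18}, {-11, grey, 29}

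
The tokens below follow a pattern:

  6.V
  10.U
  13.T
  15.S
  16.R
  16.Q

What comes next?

First component: 6, 10, 13, 15, 16, 16 → 15 (differences are 4, 3, 2, … (decreasing by 1 each time)).
Letter goes V, U, T, S, R, Q → P (letters move back 1 place in the alphabet).
Combining the parts gives 15.P.

15.P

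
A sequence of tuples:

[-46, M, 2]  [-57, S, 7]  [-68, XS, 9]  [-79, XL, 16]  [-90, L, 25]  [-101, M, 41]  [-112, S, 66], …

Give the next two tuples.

[-123, XS, 107], [-134, XL, 173]

First component: −11 each step, so -46, -57, -68, -79, -90, -101, -112 → -123 → -134.
Size: M, S, XS, XL, L, M, S → XS → XL (repeats M → S → XS → XL → L).
Third component: each term is the sum of the two before it, so 2, 7, 9, 16, 25, 41, 66 → 107 → 173.
So the next two tuples are [-123, XS, 107] and [-134, XL, 173].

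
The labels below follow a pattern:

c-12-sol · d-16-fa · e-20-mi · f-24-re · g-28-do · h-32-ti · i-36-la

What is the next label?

For the letter, letters move forward 1 place in the alphabet: c, d, e, f, g, h, i → j.
Second component: 12, 16, 20, 24, 28, 32, 36 → 40 (+4 each step).
Note: runs backward through the solfège scale do→ti; sol, fa, mi, re, do, ti, la → sol.
Putting it together: j-40-sol.

j-40-sol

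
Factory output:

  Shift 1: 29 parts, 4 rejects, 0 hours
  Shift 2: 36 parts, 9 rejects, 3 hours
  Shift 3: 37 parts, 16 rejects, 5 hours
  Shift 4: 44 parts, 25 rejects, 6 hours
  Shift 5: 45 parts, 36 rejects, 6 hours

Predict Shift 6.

52 parts, 49 rejects, 5 hours

Parts: alternating steps +7, +1, +7, +1, …; 29, 36, 37, 44, 45 → 52.
Rejects — perfect squares: 2², 3², 4², …: 4, 9, 16, 25, 36 → 49.
For the hours, differences are 3, 2, 1, … (decreasing by 1 each time): 0, 3, 5, 6, 6 → 5.
So the next row is 52 parts, 49 rejects, 5 hours.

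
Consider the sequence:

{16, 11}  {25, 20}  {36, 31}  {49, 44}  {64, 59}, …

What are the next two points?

{81, 76}, {100, 95}

First coordinate goes 16, 25, 36, 49, 64 → 81 → 100 (perfect squares: 4², 5², 6², …).
Second coordinate goes 11, 20, 31, 44, 59 → 76 → 95 (always 5 less than the first coordinate).
Putting the parts together: {81, 76} and then {100, 95}.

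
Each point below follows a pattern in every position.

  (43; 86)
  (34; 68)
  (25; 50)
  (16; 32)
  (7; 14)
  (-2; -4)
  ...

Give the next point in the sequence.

First entry goes 43, 34, 25, 16, 7, -2 → -11 (−9 each step).
Second entry goes 86, 68, 50, 32, 14, -4 → -22 (always 2 × the first entry).
Combining the parts gives (-11; -22).

(-11; -22)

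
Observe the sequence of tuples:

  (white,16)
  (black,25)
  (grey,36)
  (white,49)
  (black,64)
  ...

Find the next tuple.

Shade goes white, black, grey, white, black → grey (repeats white → black → grey).
Second entry: perfect squares: 4², 5², 6², …, so 16, 25, 36, 49, 64 → 81.
So the next tuple is (grey,81).

(grey,81)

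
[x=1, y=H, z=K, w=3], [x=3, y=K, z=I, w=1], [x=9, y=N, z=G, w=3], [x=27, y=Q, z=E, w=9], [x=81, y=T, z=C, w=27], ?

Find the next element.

X — ×3 each step: 1, 3, 9, 27, 81 → 243.
Y: letters move forward 3 places in the alphabet; H, K, N, Q, T → W.
Z goes K, I, G, E, C → A (letters move back 2 places in the alphabet).
For the w, always the previous value of the x: 3, 1, 3, 9, 27 → 81.
So the next element is [x=243, y=W, z=A, w=81].

[x=243, y=W, z=A, w=81]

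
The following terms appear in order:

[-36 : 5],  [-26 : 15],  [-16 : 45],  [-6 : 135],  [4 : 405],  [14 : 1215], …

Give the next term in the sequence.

[24 : 3645]

First part: -36, -26, -16, -6, 4, 14 → 24 (+10 each step).
Second part goes 5, 15, 45, 135, 405, 1215 → 3645 (×3 each step).
Combining the parts gives [24 : 3645].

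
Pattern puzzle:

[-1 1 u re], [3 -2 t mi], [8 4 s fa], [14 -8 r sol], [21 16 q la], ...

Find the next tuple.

For the first entry, differences are 4, 5, 6, … (increasing by 1 each time): -1, 3, 8, 14, 21 → 29.
Second entry: 1, -2, 4, -8, 16 → -32 (×(-2) each step).
Letter: letters move back 1 place in the alphabet; u, t, s, r, q → p.
Note: runs through the solfège scale do→ti, so re, mi, fa, sol, la → ti.
Putting it together: [29 -32 p ti].

[29 -32 p ti]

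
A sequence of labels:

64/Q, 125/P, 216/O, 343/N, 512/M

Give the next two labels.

729/L, 1000/K

First component: perfect cubes: 4³, 5³, 6³, …, so 64, 125, 216, 343, 512 → 729 → 1000.
For the letter, letters move back 1 place in the alphabet: Q, P, O, N, M → L → K.
Putting the parts together: 729/L and then 1000/K.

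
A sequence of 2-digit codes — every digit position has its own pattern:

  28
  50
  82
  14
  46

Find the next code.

First digit: 2, 5, 8, 1, 4 → 7 (+3 each step, mod 10).
Second digit goes 8, 0, 2, 4, 6 → 8 (+2 each step, mod 10).
Combining the parts gives 78.

78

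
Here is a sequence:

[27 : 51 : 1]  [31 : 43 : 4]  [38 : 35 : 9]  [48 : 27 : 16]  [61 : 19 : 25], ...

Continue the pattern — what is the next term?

[77 : 11 : 36]

First component: differences are 4, 7, 10, … (increasing by 3 each time), so 27, 31, 38, 48, 61 → 77.
Second component: −8 each step; 51, 43, 35, 27, 19 → 11.
Third component goes 1, 4, 9, 16, 25 → 36 (perfect squares: 1², 2², 3², …).
So the next term is [77 : 11 : 36].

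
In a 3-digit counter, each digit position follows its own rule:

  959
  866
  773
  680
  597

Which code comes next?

404

First digit: −1 each step, mod 10; 9, 8, 7, 6, 5 → 4.
Second digit: +1 each step, mod 10, so 5, 6, 7, 8, 9 → 0.
For the third digit, −3 each step, mod 10: 9, 6, 3, 0, 7 → 4.
Combining the parts gives 404.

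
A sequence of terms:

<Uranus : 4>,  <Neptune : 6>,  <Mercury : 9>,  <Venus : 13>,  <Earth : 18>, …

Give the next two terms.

Planet: runs through the planets Mercury→Neptune; Uranus, Neptune, Mercury, Venus, Earth → Mars → Jupiter.
Second slot goes 4, 6, 9, 13, 18 → 24 → 31 (differences are 2, 3, 4, … (increasing by 1 each time)).
Putting the parts together: <Mars : 24> and then <Jupiter : 31>.

<Mars : 24>, <Jupiter : 31>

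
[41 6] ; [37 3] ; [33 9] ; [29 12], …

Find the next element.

[25 21]

First entry: 41, 37, 33, 29 → 25 (−4 each step).
For the second entry, each term is the sum of the two before it: 6, 3, 9, 12 → 21.
Combining the parts gives [25 21].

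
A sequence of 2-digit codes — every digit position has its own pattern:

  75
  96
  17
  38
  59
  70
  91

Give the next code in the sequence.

12

First digit: +2 each step, mod 10, so 7, 9, 1, 3, 5, 7, 9 → 1.
Second digit — +1 each step, mod 10: 5, 6, 7, 8, 9, 0, 1 → 2.
Combining the parts gives 12.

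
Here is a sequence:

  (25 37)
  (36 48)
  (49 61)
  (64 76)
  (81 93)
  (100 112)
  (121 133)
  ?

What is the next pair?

(144 156)

First value: 25, 36, 49, 64, 81, 100, 121 → 144 (perfect squares: 5², 6², 7², …).
Second value: 37, 48, 61, 76, 93, 112, 133 → 156 (always 12 more than the first value).
Putting it together: (144 156).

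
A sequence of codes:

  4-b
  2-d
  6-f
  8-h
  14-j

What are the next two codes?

22-l, 36-n

First component — each term is the sum of the two before it: 4, 2, 6, 8, 14 → 22 → 36.
Letter: letters move forward 2 places in the alphabet, so b, d, f, h, j → l → n.
Putting the parts together: 22-l and then 36-n.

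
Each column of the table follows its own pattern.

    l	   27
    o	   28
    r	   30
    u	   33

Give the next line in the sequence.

x  37

Letter goes l, o, r, u → x (letters move forward 3 places in the alphabet).
Second component: 27, 28, 30, 33 → 37 (differences are 1, 2, 3, … (increasing by 1 each time)).
Putting it together: x  37.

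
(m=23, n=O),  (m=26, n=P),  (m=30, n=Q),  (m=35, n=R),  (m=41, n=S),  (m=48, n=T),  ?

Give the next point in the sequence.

(m=56, n=U)

M: differences are 3, 4, 5, … (increasing by 1 each time); 23, 26, 30, 35, 41, 48 → 56.
For the n, letters move forward 1 place in the alphabet: O, P, Q, R, S, T → U.
Combining the parts gives (m=56, n=U).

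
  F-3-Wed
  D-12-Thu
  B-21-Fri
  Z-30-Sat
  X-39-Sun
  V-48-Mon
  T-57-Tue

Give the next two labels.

For the letter, letters move back 2 places in the alphabet, wrapping A→Z: F, D, B, Z, X, V, T → R → P.
Second component goes 3, 12, 21, 30, 39, 48, 57 → 66 → 75 (+9 each step).
Day: Wed, Thu, Fri, Sat, Sun, Mon, Tue → Wed → Thu (runs through the weekdays Mon→Sun).
So the next two labels are R-66-Wed and P-75-Thu.

R-66-Wed, P-75-Thu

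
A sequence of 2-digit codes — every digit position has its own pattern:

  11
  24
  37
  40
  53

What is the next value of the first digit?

First digit goes 1, 2, 3, 4, 5 → 6 (+1 each step, mod 10).

6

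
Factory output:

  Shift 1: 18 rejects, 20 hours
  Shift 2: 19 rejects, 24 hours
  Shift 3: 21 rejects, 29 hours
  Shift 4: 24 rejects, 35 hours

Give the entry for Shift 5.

Rejects goes 18, 19, 21, 24 → 28 (differences are 1, 2, 3, … (increasing by 1 each time)).
Hours: 20, 24, 29, 35 → 42 (differences are 4, 5, 6, … (increasing by 1 each time)).
So the next record is 28 rejects, 42 hours.

28 rejects, 42 hours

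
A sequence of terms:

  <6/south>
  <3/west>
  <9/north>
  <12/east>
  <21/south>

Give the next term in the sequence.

<33/west>

For the first coordinate, each term is the sum of the two before it: 6, 3, 9, 12, 21 → 33.
Direction goes south, west, north, east, south → west (repeats south → west → north → east).
Putting it together: <33/west>.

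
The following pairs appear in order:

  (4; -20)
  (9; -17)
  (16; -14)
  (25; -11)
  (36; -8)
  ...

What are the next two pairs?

(49; -5), (64; -2)

First coordinate: perfect squares: 2², 3², 4², …, so 4, 9, 16, 25, 36 → 49 → 64.
Second coordinate: +3 each step; -20, -17, -14, -11, -8 → -5 → -2.
So the next two pairs are (49; -5) and (64; -2).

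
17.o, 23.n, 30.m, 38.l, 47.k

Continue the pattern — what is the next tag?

First component: differences are 6, 7, 8, … (increasing by 1 each time), so 17, 23, 30, 38, 47 → 57.
Letter: letters move back 1 place in the alphabet, so o, n, m, l, k → j.
Combining the parts gives 57.j.

57.j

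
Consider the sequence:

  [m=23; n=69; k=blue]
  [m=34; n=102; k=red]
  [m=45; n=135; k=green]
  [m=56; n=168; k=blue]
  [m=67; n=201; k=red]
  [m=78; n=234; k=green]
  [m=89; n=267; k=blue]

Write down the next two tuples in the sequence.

[m=100; n=300; k=red], [m=111; n=333; k=green]

M — +11 each step: 23, 34, 45, 56, 67, 78, 89 → 100 → 111.
N: always 3 × the m, so 69, 102, 135, 168, 201, 234, 267 → 300 → 333.
K: repeats blue → red → green, so blue, red, green, blue, red, green, blue → red → green.
So the next two tuples are [m=100; n=300; k=red] and [m=111; n=333; k=green].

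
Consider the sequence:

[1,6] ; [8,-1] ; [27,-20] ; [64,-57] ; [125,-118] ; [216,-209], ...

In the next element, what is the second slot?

-336

For the first slot, perfect cubes: 1³, 2³, 3³, …: 1, 8, 27, 64, 125, 216 → 343.
For the second slot, together with the first slot always sums to 7: 6, -1, -20, -57, -118, -209 → -336.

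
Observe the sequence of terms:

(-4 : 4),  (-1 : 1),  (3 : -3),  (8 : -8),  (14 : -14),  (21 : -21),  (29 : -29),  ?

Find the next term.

First part: differences are 3, 4, 5, … (increasing by 1 each time), so -4, -1, 3, 8, 14, 21, 29 → 38.
Second part: 4, 1, -3, -8, -14, -21, -29 → -38 (always the negative of the first part).
Combining the parts gives (38 : -38).

(38 : -38)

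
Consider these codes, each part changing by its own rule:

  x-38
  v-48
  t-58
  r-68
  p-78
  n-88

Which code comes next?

l-98

Letter goes x, v, t, r, p, n → l (letters move back 2 places in the alphabet).
Second component: +10 each step; 38, 48, 58, 68, 78, 88 → 98.
Combining the parts gives l-98.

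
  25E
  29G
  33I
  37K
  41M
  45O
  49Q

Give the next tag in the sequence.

First component: +4 each step, so 25, 29, 33, 37, 41, 45, 49 → 53.
Letter: letters move forward 2 places in the alphabet, so E, G, I, K, M, O, Q → S.
So the next tag is 53S.

53S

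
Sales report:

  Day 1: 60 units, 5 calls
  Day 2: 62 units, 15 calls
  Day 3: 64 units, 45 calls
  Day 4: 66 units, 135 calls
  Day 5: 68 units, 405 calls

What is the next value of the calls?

For the calls, ×3 each step: 5, 15, 45, 135, 405 → 1215.

1215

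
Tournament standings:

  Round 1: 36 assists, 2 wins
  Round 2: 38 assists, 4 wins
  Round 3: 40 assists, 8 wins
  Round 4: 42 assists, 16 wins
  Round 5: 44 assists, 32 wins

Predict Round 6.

For the assists, +2 each step: 36, 38, 40, 42, 44 → 46.
Wins goes 2, 4, 8, 16, 32 → 64 (×2 each step).
Putting it together: 46 assists, 64 wins.

46 assists, 64 wins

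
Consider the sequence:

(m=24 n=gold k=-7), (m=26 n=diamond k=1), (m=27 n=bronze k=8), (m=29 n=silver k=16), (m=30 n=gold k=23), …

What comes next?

(m=32 n=diamond k=31)

For the m, alternating steps +2, +1, +2, +1, …: 24, 26, 27, 29, 30 → 32.
N: gold, diamond, bronze, silver, gold → diamond (repeats gold → diamond → bronze → silver).
K goes -7, 1, 8, 16, 23 → 31 (alternating steps +8, +7, +8, +7, …).
Putting it together: (m=32 n=diamond k=31).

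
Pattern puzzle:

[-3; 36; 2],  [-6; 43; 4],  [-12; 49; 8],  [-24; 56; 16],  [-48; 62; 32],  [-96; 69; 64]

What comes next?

First part — ×2 each step: -3, -6, -12, -24, -48, -96 → -192.
For the second part, alternating steps +7, +6, +7, +6, …: 36, 43, 49, 56, 62, 69 → 75.
For the third part, ×2 each step: 2, 4, 8, 16, 32, 64 → 128.
So the next term is [-192; 75; 128].

[-192; 75; 128]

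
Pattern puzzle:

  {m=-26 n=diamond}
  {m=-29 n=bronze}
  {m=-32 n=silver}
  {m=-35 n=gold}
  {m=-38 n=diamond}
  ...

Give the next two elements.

M goes -26, -29, -32, -35, -38 → -41 → -44 (−3 each step).
N — repeats diamond → bronze → silver → gold: diamond, bronze, silver, gold, diamond → bronze → silver.
So the next two elements are {m=-41 n=bronze} and {m=-44 n=silver}.

{m=-41 n=bronze}, {m=-44 n=silver}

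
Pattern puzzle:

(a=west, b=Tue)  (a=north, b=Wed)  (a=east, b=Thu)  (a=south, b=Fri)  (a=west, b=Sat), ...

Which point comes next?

A: repeats west → north → east → south; west, north, east, south, west → north.
B: Tue, Wed, Thu, Fri, Sat → Sun (runs through the weekdays Mon→Sun).
Putting it together: (a=north, b=Sun).

(a=north, b=Sun)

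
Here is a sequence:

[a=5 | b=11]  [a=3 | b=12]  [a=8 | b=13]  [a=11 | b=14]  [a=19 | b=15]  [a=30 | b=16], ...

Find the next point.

A: each term is the sum of the two before it; 5, 3, 8, 11, 19, 30 → 49.
B — +1 each step: 11, 12, 13, 14, 15, 16 → 17.
So the next point is [a=49 | b=17].

[a=49 | b=17]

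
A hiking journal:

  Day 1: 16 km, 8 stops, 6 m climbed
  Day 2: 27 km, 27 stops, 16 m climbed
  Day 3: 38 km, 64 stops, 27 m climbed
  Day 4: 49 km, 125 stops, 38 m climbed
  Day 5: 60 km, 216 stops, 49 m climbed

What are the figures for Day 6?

Km: 16, 27, 38, 49, 60 → 71 (+11 each step).
Stops: perfect cubes: 2³, 3³, 4³, …; 8, 27, 64, 125, 216 → 343.
For the m climbed, always the previous value of the km: 6, 16, 27, 38, 49 → 60.
Combining the parts gives 71 km, 343 stops, 60 m climbed.

71 km, 343 stops, 60 m climbed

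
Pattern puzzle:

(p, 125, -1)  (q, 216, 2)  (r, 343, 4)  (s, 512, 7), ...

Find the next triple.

Letter: letters move forward 1 place in the alphabet, so p, q, r, s → t.
Second part: perfect cubes: 5³, 6³, 7³, …; 125, 216, 343, 512 → 729.
Third part: alternating steps +3, +2, +3, +2, …; -1, 2, 4, 7 → 9.
Combining the parts gives (t, 729, 9).

(t, 729, 9)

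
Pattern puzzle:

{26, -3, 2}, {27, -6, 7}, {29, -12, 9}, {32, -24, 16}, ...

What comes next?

{36, -48, 25}

First part: differences are 1, 2, 3, … (increasing by 1 each time); 26, 27, 29, 32 → 36.
Second part: ×2 each step; -3, -6, -12, -24 → -48.
Third part: 2, 7, 9, 16 → 25 (each term is the sum of the two before it).
So the next term is {36, -48, 25}.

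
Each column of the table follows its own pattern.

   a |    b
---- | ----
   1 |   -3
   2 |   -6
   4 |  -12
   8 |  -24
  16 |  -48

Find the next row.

32  -96

For the column a, ×2 each step: 1, 2, 4, 8, 16 → 32.
Column b: ×2 each step, so -3, -6, -12, -24, -48 → -96.
Putting it together: 32  -96.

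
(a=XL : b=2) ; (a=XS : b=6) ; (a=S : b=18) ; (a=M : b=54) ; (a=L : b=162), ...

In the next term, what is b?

A goes XL, XS, S, M, L → XL (runs through clothing sizes XS→XL).
B — ×3 each step: 2, 6, 18, 54, 162 → 486.

486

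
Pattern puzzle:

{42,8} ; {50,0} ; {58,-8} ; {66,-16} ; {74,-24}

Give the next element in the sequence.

{82,-32}

For the first component, +8 each step: 42, 50, 58, 66, 74 → 82.
For the second component, together with the first component always sums to 50: 8, 0, -8, -16, -24 → -32.
So the next element is {82,-32}.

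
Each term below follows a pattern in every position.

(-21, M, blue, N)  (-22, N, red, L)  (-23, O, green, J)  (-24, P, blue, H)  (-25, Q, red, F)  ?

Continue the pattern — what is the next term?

First entry: −1 each step; -21, -22, -23, -24, -25 → -26.
First letter goes M, N, O, P, Q → R (letters move forward 1 place in the alphabet).
Colour: repeats blue → red → green, so blue, red, green, blue, red → green.
Second letter goes N, L, J, H, F → D (letters move back 2 places in the alphabet).
Combining the parts gives (-26, R, green, D).

(-26, R, green, D)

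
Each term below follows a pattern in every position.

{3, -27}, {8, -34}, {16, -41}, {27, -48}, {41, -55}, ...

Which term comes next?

First value goes 3, 8, 16, 27, 41 → 58 (differences are 5, 8, 11, … (increasing by 3 each time)).
Second value: −7 each step; -27, -34, -41, -48, -55 → -62.
So the next term is {58, -62}.

{58, -62}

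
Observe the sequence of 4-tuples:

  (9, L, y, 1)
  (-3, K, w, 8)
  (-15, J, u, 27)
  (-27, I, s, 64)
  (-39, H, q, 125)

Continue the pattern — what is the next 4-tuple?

(-51, G, o, 216)

First value — −12 each step: 9, -3, -15, -27, -39 → -51.
First letter — letters move back 1 place in the alphabet: L, K, J, I, H → G.
Second letter goes y, w, u, s, q → o (letters move back 2 places in the alphabet).
Fourth value goes 1, 8, 27, 64, 125 → 216 (perfect cubes: 1³, 2³, 3³, …).
So the next 4-tuple is (-51, G, o, 216).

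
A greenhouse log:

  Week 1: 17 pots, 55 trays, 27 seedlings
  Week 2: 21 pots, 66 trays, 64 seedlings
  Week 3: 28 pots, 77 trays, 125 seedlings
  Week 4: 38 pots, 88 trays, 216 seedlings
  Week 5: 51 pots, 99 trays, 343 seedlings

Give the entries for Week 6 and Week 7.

For the pots, differences are 4, 7, 10, … (increasing by 3 each time): 17, 21, 28, 38, 51 → 67 → 86.
Trays — +11 each step: 55, 66, 77, 88, 99 → 110 → 121.
Seedlings: perfect cubes: 3³, 4³, 5³, …, so 27, 64, 125, 216, 343 → 512 → 729.
So the next two rows are 67 pots, 110 trays, 512 seedlings and 86 pots, 121 trays, 729 seedlings.

67 pots, 110 trays, 512 seedlings; 86 pots, 121 trays, 729 seedlings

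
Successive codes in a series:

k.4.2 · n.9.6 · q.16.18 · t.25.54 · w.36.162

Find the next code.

Letter — letters move forward 3 places in the alphabet: k, n, q, t, w → z.
Second component: 4, 9, 16, 25, 36 → 49 (perfect squares: 2², 3², 4², …).
Third component: 2, 6, 18, 54, 162 → 486 (×3 each step).
So the next code is z.49.486.

z.49.486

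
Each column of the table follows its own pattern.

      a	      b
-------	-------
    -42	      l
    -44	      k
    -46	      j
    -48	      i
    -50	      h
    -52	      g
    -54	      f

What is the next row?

-56  e

Column a: −2 each step; -42, -44, -46, -48, -50, -52, -54 → -56.
Column b goes l, k, j, i, h, g, f → e (letters move back 1 place in the alphabet).
Combining the parts gives -56  e.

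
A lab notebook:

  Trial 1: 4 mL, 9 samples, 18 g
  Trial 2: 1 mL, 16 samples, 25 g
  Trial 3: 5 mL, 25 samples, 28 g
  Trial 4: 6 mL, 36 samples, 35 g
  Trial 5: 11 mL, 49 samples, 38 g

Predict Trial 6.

17 mL, 64 samples, 45 g

ML: each term is the sum of the two before it, so 4, 1, 5, 6, 11 → 17.
Samples: perfect squares: 3², 4², 5², …, so 9, 16, 25, 36, 49 → 64.
G: alternating steps +7, +3, +7, +3, …; 18, 25, 28, 35, 38 → 45.
So the next record is 17 mL, 64 samples, 45 g.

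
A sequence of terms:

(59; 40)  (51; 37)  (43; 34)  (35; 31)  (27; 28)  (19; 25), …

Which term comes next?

First coordinate: −8 each step; 59, 51, 43, 35, 27, 19 → 11.
Second coordinate goes 40, 37, 34, 31, 28, 25 → 22 (−3 each step).
Putting it together: (11; 22).

(11; 22)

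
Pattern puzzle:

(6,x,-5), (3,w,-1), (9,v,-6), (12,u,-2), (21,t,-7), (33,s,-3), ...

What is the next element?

First slot: 6, 3, 9, 12, 21, 33 → 54 (each term is the sum of the two before it).
Letter: letters move back 1 place in the alphabet; x, w, v, u, t, s → r.
Third slot: -5, -1, -6, -2, -7, -3 → -8 (alternating steps +4, −5, +4, −5, …).
So the next element is (54,r,-8).

(54,r,-8)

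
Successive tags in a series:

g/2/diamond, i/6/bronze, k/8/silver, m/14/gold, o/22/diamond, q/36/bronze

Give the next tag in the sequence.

Letter: letters move forward 2 places in the alphabet; g, i, k, m, o, q → s.
Second component: each term is the sum of the two before it, so 2, 6, 8, 14, 22, 36 → 58.
For the rank, repeats diamond → bronze → silver → gold: diamond, bronze, silver, gold, diamond, bronze → silver.
So the next tag is s/58/silver.

s/58/silver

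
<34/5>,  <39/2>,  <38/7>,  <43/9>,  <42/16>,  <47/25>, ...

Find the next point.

For the first part, alternating steps +5, −1, +5, −1, …: 34, 39, 38, 43, 42, 47 → 46.
Second part: each term is the sum of the two before it, so 5, 2, 7, 9, 16, 25 → 41.
Putting it together: <46/41>.

<46/41>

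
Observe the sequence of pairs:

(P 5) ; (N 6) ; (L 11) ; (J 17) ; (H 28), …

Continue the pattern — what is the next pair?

(F 45)

Letter: letters move back 2 places in the alphabet, so P, N, L, J, H → F.
Second slot: each term is the sum of the two before it, so 5, 6, 11, 17, 28 → 45.
So the next pair is (F 45).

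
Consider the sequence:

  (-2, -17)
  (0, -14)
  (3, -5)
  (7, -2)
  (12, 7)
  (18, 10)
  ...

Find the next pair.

(25, 19)

First entry: -2, 0, 3, 7, 12, 18 → 25 (differences are 2, 3, 4, … (increasing by 1 each time)).
Second entry: alternating steps +3, +9, +3, +9, …, so -17, -14, -5, -2, 7, 10 → 19.
So the next pair is (25, 19).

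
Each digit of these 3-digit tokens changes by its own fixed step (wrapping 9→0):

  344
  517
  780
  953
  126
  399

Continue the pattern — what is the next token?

First digit: +2 each step, mod 10; 3, 5, 7, 9, 1, 3 → 5.
Second digit: −3 each step, mod 10; 4, 1, 8, 5, 2, 9 → 6.
For the third digit, +3 each step, mod 10: 4, 7, 0, 3, 6, 9 → 2.
So the next token is 562.

562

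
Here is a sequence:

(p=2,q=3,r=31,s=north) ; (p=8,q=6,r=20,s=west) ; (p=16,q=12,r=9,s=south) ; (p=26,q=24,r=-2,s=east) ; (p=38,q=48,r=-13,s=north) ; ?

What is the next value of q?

96

P — differences are 6, 8, 10, … (increasing by 2 each time): 2, 8, 16, 26, 38 → 52.
For the q, ×2 each step: 3, 6, 12, 24, 48 → 96.
R — −11 each step: 31, 20, 9, -2, -13 → -24.
For the s, repeats north → west → south → east: north, west, south, east, north → west.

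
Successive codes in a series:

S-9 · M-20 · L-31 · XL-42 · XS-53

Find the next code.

Size — runs through clothing sizes XS→XL: S, M, L, XL, XS → S.
Second component goes 9, 20, 31, 42, 53 → 64 (+11 each step).
Combining the parts gives S-64.

S-64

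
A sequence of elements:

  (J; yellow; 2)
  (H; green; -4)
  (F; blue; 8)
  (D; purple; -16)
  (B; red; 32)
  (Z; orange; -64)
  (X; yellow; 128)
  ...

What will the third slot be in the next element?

Letter — letters move back 2 places in the alphabet, wrapping A→Z: J, H, F, D, B, Z, X → V.
Colour: yellow, green, blue, purple, red, orange, yellow → green (repeats yellow → green → blue → purple → red → orange).
Third slot: ×(-2) each step; 2, -4, 8, -16, 32, -64, 128 → -256.

-256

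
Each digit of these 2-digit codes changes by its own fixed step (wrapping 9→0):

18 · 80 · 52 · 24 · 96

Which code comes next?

68

First digit: −3 each step, mod 10; 1, 8, 5, 2, 9 → 6.
Second digit: +2 each step, mod 10; 8, 0, 2, 4, 6 → 8.
Combining the parts gives 68.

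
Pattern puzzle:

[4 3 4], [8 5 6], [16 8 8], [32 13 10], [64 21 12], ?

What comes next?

First part goes 4, 8, 16, 32, 64 → 128 (×2 each step).
For the second part, each term is the sum of the two before it: 3, 5, 8, 13, 21 → 34.
Third part: 4, 6, 8, 10, 12 → 14 (+2 each step).
Putting it together: [128 34 14].

[128 34 14]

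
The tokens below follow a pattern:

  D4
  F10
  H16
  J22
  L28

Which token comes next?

N34

Letter goes D, F, H, J, L → N (letters move forward 2 places in the alphabet).
For the second component, +6 each step: 4, 10, 16, 22, 28 → 34.
Combining the parts gives N34.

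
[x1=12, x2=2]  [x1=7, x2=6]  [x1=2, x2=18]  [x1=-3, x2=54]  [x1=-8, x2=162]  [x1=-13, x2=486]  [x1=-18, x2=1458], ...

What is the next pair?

X1: −5 each step; 12, 7, 2, -3, -8, -13, -18 → -23.
For the x2, ×3 each step: 2, 6, 18, 54, 162, 486, 1458 → 4374.
Combining the parts gives [x1=-23, x2=4374].

[x1=-23, x2=4374]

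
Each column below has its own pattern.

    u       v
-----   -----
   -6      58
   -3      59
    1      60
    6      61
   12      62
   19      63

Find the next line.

Column u: -6, -3, 1, 6, 12, 19 → 27 (differences are 3, 4, 5, … (increasing by 1 each time)).
Column v goes 58, 59, 60, 61, 62, 63 → 64 (+1 each step).
Putting it together: 27  64.

27  64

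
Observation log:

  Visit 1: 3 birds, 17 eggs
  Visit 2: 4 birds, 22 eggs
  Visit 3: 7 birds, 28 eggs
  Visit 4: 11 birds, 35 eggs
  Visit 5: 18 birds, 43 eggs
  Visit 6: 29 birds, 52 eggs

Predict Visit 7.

47 birds, 62 eggs

Birds goes 3, 4, 7, 11, 18, 29 → 47 (each term is the sum of the two before it).
Eggs: differences are 5, 6, 7, … (increasing by 1 each time); 17, 22, 28, 35, 43, 52 → 62.
Putting it together: 47 birds, 62 eggs.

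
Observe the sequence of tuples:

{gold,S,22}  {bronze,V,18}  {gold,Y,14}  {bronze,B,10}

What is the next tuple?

{gold,E,6}

Rank goes gold, bronze, gold, bronze → gold (alternates gold ↔ bronze).
Letter: S, V, Y, B → E (letters move forward 3 places in the alphabet, wrapping Z→A).
Third part — −4 each step: 22, 18, 14, 10 → 6.
Combining the parts gives {gold,E,6}.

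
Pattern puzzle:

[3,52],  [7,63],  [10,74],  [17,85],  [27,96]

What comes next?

First coordinate — each term is the sum of the two before it: 3, 7, 10, 17, 27 → 44.
Second coordinate goes 52, 63, 74, 85, 96 → 107 (+11 each step).
So the next point is [44,107].

[44,107]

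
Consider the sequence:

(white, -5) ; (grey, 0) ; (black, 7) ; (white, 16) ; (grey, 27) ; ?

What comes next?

Shade goes white, grey, black, white, grey → black (repeats white → grey → black).
For the second component, differences are 5, 7, 9, … (increasing by 2 each time): -5, 0, 7, 16, 27 → 40.
Combining the parts gives (black, 40).

(black, 40)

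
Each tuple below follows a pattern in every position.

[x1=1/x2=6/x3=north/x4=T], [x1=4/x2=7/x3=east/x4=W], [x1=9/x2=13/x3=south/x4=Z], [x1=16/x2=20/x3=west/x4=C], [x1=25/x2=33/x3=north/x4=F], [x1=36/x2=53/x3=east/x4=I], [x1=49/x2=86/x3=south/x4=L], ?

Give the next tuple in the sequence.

X1: 1, 4, 9, 16, 25, 36, 49 → 64 (perfect squares: 1², 2², 3², …).
X2 goes 6, 7, 13, 20, 33, 53, 86 → 139 (each term is the sum of the two before it).
X3: repeats north → east → south → west; north, east, south, west, north, east, south → west.
X4: letters move forward 3 places in the alphabet, wrapping Z→A; T, W, Z, C, F, I, L → O.
Putting it together: [x1=64/x2=139/x3=west/x4=O].

[x1=64/x2=139/x3=west/x4=O]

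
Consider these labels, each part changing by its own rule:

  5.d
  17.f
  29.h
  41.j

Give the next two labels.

53.l, 65.n

For the first component, +12 each step: 5, 17, 29, 41 → 53 → 65.
Letter goes d, f, h, j → l → n (letters move forward 2 places in the alphabet).
Putting the parts together: 53.l and then 65.n.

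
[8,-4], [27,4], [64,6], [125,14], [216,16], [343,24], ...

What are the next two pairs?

[512,26], [729,34]

For the first entry, perfect cubes: 2³, 3³, 4³, …: 8, 27, 64, 125, 216, 343 → 512 → 729.
Second entry: -4, 4, 6, 14, 16, 24 → 26 → 34 (alternating steps +8, +2, +8, +2, …).
So the next two pairs are [512,26] and [729,34].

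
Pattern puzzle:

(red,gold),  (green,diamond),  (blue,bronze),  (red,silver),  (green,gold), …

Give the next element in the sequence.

(blue,diamond)

For the colour, repeats red → green → blue: red, green, blue, red, green → blue.
For the rank, repeats gold → diamond → bronze → silver: gold, diamond, bronze, silver, gold → diamond.
Putting it together: (blue,diamond).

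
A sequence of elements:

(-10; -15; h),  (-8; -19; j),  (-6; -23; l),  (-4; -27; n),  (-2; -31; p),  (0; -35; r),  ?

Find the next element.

(2; -39; t)

First part goes -10, -8, -6, -4, -2, 0 → 2 (+2 each step).
Second part: −4 each step, so -15, -19, -23, -27, -31, -35 → -39.
Letter goes h, j, l, n, p, r → t (letters move forward 2 places in the alphabet).
So the next element is (2; -39; t).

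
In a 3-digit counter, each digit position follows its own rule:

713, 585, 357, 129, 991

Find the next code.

763

First digit: −2 each step, mod 10; 7, 5, 3, 1, 9 → 7.
Second digit goes 1, 8, 5, 2, 9 → 6 (−3 each step, mod 10).
Third digit: +2 each step, mod 10, so 3, 5, 7, 9, 1 → 3.
Putting it together: 763.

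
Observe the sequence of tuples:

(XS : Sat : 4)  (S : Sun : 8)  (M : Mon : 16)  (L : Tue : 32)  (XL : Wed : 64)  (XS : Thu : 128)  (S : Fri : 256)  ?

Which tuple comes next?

For the size, repeats XS → S → M → L → XL: XS, S, M, L, XL, XS, S → M.
For the day, runs through the weekdays Mon→Sun: Sat, Sun, Mon, Tue, Wed, Thu, Fri → Sat.
Third slot — ×2 each step: 4, 8, 16, 32, 64, 128, 256 → 512.
So the next tuple is (M : Sat : 512).

(M : Sat : 512)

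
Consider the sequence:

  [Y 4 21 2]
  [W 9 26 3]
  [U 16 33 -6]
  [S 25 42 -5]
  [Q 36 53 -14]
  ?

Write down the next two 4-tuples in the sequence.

Letter: letters move back 2 places in the alphabet; Y, W, U, S, Q → O → M.
Second value: 4, 9, 16, 25, 36 → 49 → 64 (perfect squares: 2², 3², 4², …).
Third value: differences are 5, 7, 9, … (increasing by 2 each time), so 21, 26, 33, 42, 53 → 66 → 81.
Fourth value: alternating steps +1, −9, +1, −9, …, so 2, 3, -6, -5, -14 → -13 → -22.
So the next two 4-tuples are [O 49 66 -13] and [M 64 81 -22].

[O 49 66 -13], [M 64 81 -22]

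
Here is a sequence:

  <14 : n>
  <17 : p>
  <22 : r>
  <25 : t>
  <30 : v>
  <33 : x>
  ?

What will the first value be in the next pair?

38

First value: 14, 17, 22, 25, 30, 33 → 38 (alternating steps +3, +5, +3, +5, …).
Letter: letters move forward 2 places in the alphabet, so n, p, r, t, v, x → z.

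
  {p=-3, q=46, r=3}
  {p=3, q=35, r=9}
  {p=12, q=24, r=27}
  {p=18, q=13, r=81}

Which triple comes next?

{p=27, q=2, r=243}

P goes -3, 3, 12, 18 → 27 (alternating steps +6, +9, +6, +9, …).
For the q, −11 each step: 46, 35, 24, 13 → 2.
R goes 3, 9, 27, 81 → 243 (×3 each step).
Combining the parts gives {p=27, q=2, r=243}.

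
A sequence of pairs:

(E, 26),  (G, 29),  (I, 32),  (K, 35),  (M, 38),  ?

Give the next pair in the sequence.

(O, 41)

Letter: letters move forward 2 places in the alphabet, so E, G, I, K, M → O.
For the second value, +3 each step: 26, 29, 32, 35, 38 → 41.
Putting it together: (O, 41).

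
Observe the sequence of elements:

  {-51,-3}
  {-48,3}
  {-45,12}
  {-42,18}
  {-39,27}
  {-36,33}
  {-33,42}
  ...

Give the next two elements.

First component: +3 each step, so -51, -48, -45, -42, -39, -36, -33 → -30 → -27.
Second component goes -3, 3, 12, 18, 27, 33, 42 → 48 → 57 (alternating steps +6, +9, +6, +9, …).
So the next two elements are {-30,48} and {-27,57}.

{-30,48}, {-27,57}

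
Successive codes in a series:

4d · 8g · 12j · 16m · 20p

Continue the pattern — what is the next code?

First component goes 4, 8, 12, 16, 20 → 24 (+4 each step).
For the letter, letters move forward 3 places in the alphabet: d, g, j, m, p → s.
Putting it together: 24s.

24s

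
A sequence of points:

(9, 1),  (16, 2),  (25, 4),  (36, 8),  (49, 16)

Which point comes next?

(64, 32)

First part — perfect squares: 3², 4², 5², …: 9, 16, 25, 36, 49 → 64.
Second part: 1, 2, 4, 8, 16 → 32 (×2 each step).
Combining the parts gives (64, 32).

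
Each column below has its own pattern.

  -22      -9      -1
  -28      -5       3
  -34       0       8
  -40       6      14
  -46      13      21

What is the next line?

First component goes -22, -28, -34, -40, -46 → -52 (−6 each step).
Second component: differences are 4, 5, 6, … (increasing by 1 each time), so -9, -5, 0, 6, 13 → 21.
Third component — differences are 4, 5, 6, … (increasing by 1 each time): -1, 3, 8, 14, 21 → 29.
So the next line is -52  21  29.

-52  21  29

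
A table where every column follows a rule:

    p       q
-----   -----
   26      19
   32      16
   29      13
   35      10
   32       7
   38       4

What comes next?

35  1

Column p: 26, 32, 29, 35, 32, 38 → 35 (alternating steps +6, −3, +6, −3, …).
Column q: 19, 16, 13, 10, 7, 4 → 1 (−3 each step).
Putting it together: 35  1.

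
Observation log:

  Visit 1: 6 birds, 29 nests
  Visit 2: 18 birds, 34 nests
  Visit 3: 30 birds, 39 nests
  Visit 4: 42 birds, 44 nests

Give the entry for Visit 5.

For the birds, +12 each step: 6, 18, 30, 42 → 54.
For the nests, +5 each step: 29, 34, 39, 44 → 49.
Putting it together: 54 birds, 49 nests.

54 birds, 49 nests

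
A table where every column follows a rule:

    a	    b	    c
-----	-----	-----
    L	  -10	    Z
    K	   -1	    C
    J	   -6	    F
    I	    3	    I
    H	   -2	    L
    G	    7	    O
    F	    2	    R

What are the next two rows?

E  11  U; D  6  X

Column a — letters move back 1 place in the alphabet: L, K, J, I, H, G, F → E → D.
Column b — alternating steps +9, −5, +9, −5, …: -10, -1, -6, 3, -2, 7, 2 → 11 → 6.
Column c: letters move forward 3 places in the alphabet, wrapping Z→A; Z, C, F, I, L, O, R → U → X.
Putting the parts together: E  11  U and then D  6  X.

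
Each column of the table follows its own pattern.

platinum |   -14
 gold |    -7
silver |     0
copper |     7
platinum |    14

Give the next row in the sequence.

gold  21

Metal: repeats platinum → gold → silver → copper; platinum, gold, silver, copper, platinum → gold.
Second component: +7 each step, so -14, -7, 0, 7, 14 → 21.
So the next row is gold  21.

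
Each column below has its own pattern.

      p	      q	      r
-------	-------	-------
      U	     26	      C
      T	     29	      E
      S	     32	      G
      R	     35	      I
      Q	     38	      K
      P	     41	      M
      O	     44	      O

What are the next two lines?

For the column p, letters move back 1 place in the alphabet: U, T, S, R, Q, P, O → N → M.
Column q goes 26, 29, 32, 35, 38, 41, 44 → 47 → 50 (+3 each step).
Column r: C, E, G, I, K, M, O → Q → S (letters move forward 2 places in the alphabet).
Putting the parts together: N  47  Q and then M  50  S.

N  47  Q; M  50  S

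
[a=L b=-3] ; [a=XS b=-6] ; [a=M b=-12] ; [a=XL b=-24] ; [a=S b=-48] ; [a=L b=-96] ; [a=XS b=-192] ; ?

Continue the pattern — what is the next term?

A goes L, XS, M, XL, S, L, XS → M (repeats L → XS → M → XL → S).
For the b, ×2 each step: -3, -6, -12, -24, -48, -96, -192 → -384.
So the next term is [a=M b=-384].

[a=M b=-384]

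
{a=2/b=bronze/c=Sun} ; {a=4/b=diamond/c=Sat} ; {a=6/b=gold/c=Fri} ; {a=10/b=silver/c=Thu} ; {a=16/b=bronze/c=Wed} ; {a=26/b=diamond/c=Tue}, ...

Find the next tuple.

{a=42/b=gold/c=Mon}

A goes 2, 4, 6, 10, 16, 26 → 42 (each term is the sum of the two before it).
B goes bronze, diamond, gold, silver, bronze, diamond → gold (repeats bronze → diamond → gold → silver).
C goes Sun, Sat, Fri, Thu, Wed, Tue → Mon (runs backward through the weekdays Mon→Sun).
Putting it together: {a=42/b=gold/c=Mon}.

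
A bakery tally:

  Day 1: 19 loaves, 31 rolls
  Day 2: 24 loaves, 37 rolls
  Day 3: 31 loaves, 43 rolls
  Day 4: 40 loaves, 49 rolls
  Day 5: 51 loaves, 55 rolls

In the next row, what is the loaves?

Loaves — differences are 5, 7, 9, … (increasing by 2 each time): 19, 24, 31, 40, 51 → 64.

64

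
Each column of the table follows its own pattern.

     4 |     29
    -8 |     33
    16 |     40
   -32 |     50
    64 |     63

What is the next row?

For the first component, ×(-2) each step: 4, -8, 16, -32, 64 → -128.
For the second component, differences are 4, 7, 10, … (increasing by 3 each time): 29, 33, 40, 50, 63 → 79.
Putting it together: -128  79.

-128  79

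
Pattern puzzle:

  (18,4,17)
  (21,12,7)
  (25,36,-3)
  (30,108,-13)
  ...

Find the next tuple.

(36,324,-23)

First value goes 18, 21, 25, 30 → 36 (differences are 3, 4, 5, … (increasing by 1 each time)).
Second value — ×3 each step: 4, 12, 36, 108 → 324.
Third value: 17, 7, -3, -13 → -23 (−10 each step).
Putting it together: (36,324,-23).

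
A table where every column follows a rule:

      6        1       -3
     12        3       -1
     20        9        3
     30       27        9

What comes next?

42  81  17

For the first component, differences are 6, 8, 10, … (increasing by 2 each time): 6, 12, 20, 30 → 42.
Second component: 1, 3, 9, 27 → 81 (×3 each step).
Third component — differences are 2, 4, 6, … (increasing by 2 each time): -3, -1, 3, 9 → 17.
Combining the parts gives 42  81  17.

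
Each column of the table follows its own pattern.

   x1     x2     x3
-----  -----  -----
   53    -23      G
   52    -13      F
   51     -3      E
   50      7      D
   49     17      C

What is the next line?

48  27  B

Column x1: 53, 52, 51, 50, 49 → 48 (−1 each step).
Column x2 — +10 each step: -23, -13, -3, 7, 17 → 27.
Column x3 goes G, F, E, D, C → B (letters move back 1 place in the alphabet).
Putting it together: 48  27  B.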